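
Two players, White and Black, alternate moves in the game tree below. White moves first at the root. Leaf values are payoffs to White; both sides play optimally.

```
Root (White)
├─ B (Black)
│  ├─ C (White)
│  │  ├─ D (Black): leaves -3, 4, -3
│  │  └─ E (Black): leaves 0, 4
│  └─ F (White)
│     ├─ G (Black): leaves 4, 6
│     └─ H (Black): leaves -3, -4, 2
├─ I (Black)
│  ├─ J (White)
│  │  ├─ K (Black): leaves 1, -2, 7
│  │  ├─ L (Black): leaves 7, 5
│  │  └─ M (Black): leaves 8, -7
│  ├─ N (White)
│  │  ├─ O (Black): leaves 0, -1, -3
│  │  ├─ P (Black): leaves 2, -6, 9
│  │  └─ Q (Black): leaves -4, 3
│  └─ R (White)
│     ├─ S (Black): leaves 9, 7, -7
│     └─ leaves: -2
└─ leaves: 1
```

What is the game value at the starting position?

D (Black): min(-3, 4, -3) = -3
E (Black): min(0, 4) = 0
C (White): max(-3, 0) = 0
G (Black): min(4, 6) = 4
H (Black): min(-3, -4, 2) = -4
F (White): max(4, -4) = 4
B (Black): min(0, 4) = 0
K (Black): min(1, -2, 7) = -2
L (Black): min(7, 5) = 5
M (Black): min(8, -7) = -7
J (White): max(-2, 5, -7) = 5
O (Black): min(0, -1, -3) = -3
P (Black): min(2, -6, 9) = -6
Q (Black): min(-4, 3) = -4
N (White): max(-3, -6, -4) = -3
S (Black): min(9, 7, -7) = -7
R (White): max(-7, -2) = -2
I (Black): min(5, -3, -2) = -3
Root (White): max(0, -3, 1) = 1

1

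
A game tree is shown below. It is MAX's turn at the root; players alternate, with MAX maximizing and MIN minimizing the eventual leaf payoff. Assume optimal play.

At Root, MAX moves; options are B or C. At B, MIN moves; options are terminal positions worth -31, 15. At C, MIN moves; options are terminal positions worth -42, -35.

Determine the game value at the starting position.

-31

B (MIN): min(-31, 15) = -31
C (MIN): min(-42, -35) = -42
Root (MAX): max(-31, -42) = -31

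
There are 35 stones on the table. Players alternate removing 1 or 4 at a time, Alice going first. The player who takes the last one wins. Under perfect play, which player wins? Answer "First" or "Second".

Second

Mark each pile size as W (mover wins) or L (mover loses):
i:   0  1  2  3  4  5  6  7  8  9 10 11 12 13 14 15 16 17 18 19 20 21 22 23 24 25 26 27 28 29 30 31 32 33 34 35
     L  W  L  W  W  L  W  L  W  W  L  W  L  W  W  L  W  L  W  W  L  W  L  W  W  L  W  L  W  W  L  W  L  W  W  L
Position 35 is L, so the second player wins.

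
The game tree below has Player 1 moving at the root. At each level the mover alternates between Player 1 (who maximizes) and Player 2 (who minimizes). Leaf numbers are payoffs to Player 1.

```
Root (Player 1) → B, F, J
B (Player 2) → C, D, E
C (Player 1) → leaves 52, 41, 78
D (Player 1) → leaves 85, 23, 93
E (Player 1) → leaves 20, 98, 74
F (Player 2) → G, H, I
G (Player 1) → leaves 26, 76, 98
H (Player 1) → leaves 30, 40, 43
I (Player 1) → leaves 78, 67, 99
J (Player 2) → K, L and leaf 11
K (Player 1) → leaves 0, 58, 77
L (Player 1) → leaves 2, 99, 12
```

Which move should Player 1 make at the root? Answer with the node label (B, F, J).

B

C (Player 1): max(52, 41, 78) = 78
D (Player 1): max(85, 23, 93) = 93
E (Player 1): max(20, 98, 74) = 98
B (Player 2): min(78, 93, 98) = 78
G (Player 1): max(26, 76, 98) = 98
H (Player 1): max(30, 40, 43) = 43
I (Player 1): max(78, 67, 99) = 99
F (Player 2): min(98, 43, 99) = 43
K (Player 1): max(0, 58, 77) = 77
L (Player 1): max(2, 99, 12) = 99
J (Player 2): min(77, 99, 11) = 11
Root (Player 1): max(78, 43, 11) = 78
Player 1 picks the child with the highest value: B (value 78).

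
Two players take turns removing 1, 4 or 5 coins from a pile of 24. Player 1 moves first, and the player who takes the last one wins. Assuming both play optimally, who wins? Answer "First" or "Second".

Second

i:   0  1  2  3  4  5  6  7  8  9 10 11 12 13 14 15 16 17 18 19 20 21 22 23 24
     L  W  L  W  W  W  W  W  L  W  L  W  W  W  W  W  L  W  L  W  W  W  W  W  L
Position 24 is L, so the second player wins.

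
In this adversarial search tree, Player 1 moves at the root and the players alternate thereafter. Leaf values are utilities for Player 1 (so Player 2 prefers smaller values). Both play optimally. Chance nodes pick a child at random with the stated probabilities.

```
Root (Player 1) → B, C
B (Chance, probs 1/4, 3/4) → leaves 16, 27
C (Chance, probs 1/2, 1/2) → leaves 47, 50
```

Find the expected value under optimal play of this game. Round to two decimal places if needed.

48.5

B (Chance): 1/4·16 + 3/4·27 = 24.25
C (Chance): 1/2·47 + 1/2·50 = 48.5
Root (Player 1): max(24.25, 48.5) = 48.5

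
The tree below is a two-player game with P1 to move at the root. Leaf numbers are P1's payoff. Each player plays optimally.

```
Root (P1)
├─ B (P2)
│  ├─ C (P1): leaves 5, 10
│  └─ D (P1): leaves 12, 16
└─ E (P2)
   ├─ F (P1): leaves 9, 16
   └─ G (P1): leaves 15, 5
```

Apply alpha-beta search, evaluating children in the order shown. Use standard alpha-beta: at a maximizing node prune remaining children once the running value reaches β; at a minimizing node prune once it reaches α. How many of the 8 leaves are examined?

7

C [α=-∞,β=+∞]: v=10
D [α=-∞,β=10]: v=12 after child 1 ≥ β → β-cutoff, skip 1
B [α=-∞,β=+∞]: v=10
F [α=10,β=+∞]: v=16
G [α=10,β=16]: v=15
E [α=10,β=+∞]: v=15
Root [α=-∞,β=+∞]: v=15
Leaves evaluated: 7 of 8.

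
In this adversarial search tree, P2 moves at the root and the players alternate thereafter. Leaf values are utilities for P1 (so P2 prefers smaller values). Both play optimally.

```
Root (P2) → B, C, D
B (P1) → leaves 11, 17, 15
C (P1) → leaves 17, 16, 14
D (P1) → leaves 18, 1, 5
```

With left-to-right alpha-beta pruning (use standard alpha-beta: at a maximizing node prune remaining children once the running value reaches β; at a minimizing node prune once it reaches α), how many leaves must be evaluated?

B [α=-∞,β=+∞]: v=17
C [α=-∞,β=17]: v=17 after child 1 ≥ β → β-cutoff, skip 2
D [α=-∞,β=17]: v=18 after child 1 ≥ β → β-cutoff, skip 2
Root [α=-∞,β=+∞]: v=17
Leaves evaluated: 5 of 9.

5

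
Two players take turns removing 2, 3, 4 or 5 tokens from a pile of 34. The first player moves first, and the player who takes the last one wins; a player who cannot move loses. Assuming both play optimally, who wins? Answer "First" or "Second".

First

Mark each pile size as W (mover wins) or L (mover loses):
i:   0  1  2  3  4  5  6  7  8  9 10 11 12 13 14 15 16 17 18 19 20 21 22 23 24 25 26 27 28 29 30 31 32 33 34
     L  L  W  W  W  W  W  L  L  W  W  W  W  W  L  L  W  W  W  W  W  L  L  W  W  W  W  W  L  L  W  W  W  W  W
Position 34 is W, so the first player wins.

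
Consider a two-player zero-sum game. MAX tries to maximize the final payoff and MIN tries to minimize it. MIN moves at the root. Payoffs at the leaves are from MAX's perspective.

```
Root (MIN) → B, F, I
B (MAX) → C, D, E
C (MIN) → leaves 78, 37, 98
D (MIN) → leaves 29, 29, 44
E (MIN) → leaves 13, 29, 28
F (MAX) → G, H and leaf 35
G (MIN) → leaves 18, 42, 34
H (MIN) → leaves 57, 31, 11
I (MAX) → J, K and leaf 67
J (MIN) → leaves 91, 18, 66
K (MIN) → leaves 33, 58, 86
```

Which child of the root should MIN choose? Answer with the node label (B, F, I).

C (MIN): min(78, 37, 98) = 37
D (MIN): min(29, 29, 44) = 29
E (MIN): min(13, 29, 28) = 13
B (MAX): max(37, 29, 13) = 37
G (MIN): min(18, 42, 34) = 18
H (MIN): min(57, 31, 11) = 11
F (MAX): max(18, 11, 35) = 35
J (MIN): min(91, 18, 66) = 18
K (MIN): min(33, 58, 86) = 33
I (MAX): max(18, 33, 67) = 67
Root (MIN): min(37, 35, 67) = 35
MIN picks the child with the lowest value: F (value 35).

F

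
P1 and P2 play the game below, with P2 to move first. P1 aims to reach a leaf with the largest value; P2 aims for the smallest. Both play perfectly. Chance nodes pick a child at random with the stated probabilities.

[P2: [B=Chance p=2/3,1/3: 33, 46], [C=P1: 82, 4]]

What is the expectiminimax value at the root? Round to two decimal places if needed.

B (Chance): 2/3·33 + 1/3·46 = 37.33
C (P1): max(82, 4) = 82
Root (P2): min(37.33, 82) = 37.33

37.33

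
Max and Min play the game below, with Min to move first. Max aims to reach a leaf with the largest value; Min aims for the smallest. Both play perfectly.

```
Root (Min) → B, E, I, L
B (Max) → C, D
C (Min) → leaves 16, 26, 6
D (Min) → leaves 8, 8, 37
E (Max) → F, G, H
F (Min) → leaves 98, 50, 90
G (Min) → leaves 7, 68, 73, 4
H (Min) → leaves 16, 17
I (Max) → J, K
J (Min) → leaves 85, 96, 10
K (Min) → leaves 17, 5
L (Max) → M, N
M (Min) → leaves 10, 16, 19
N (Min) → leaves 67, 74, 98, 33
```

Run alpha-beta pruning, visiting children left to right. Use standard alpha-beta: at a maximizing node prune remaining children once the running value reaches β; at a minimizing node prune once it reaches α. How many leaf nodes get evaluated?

C [α=-∞,β=+∞]: v=6
D [α=6,β=+∞]: v=8
B [α=-∞,β=+∞]: v=8
F [α=-∞,β=8]: v=50
E [α=-∞,β=8]: v=50 after child 1 ≥ β → β-cutoff, skip 2
J [α=-∞,β=8]: v=10
I [α=-∞,β=8]: v=10 after child 1 ≥ β → β-cutoff, skip 1
M [α=-∞,β=8]: v=10
L [α=-∞,β=8]: v=10 after child 1 ≥ β → β-cutoff, skip 1
Root [α=-∞,β=+∞]: v=8
Leaves evaluated: 15 of 27.

15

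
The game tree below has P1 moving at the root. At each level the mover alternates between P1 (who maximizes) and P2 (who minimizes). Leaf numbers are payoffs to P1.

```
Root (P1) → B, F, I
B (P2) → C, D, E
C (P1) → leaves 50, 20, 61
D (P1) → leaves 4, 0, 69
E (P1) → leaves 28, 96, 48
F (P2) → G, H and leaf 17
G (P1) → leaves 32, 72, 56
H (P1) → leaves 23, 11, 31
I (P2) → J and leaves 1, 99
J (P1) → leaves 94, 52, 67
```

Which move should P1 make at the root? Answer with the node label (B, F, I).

C (P1): max(50, 20, 61) = 61
D (P1): max(4, 0, 69) = 69
E (P1): max(28, 96, 48) = 96
B (P2): min(61, 69, 96) = 61
G (P1): max(32, 72, 56) = 72
H (P1): max(23, 11, 31) = 31
F (P2): min(72, 31, 17) = 17
J (P1): max(94, 52, 67) = 94
I (P2): min(94, 1, 99) = 1
Root (P1): max(61, 17, 1) = 61
P1 picks the child with the highest value: B (value 61).

B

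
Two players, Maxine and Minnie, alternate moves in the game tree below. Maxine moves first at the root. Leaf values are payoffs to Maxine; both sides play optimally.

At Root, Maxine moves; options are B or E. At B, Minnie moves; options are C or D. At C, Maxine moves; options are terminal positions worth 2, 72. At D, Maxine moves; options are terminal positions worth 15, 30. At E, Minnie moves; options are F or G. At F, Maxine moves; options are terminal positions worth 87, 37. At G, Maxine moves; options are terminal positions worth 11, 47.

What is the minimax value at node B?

C: max(2, 72) = 72
D: max(15, 30) = 30
B: min(72, 30) = 30

30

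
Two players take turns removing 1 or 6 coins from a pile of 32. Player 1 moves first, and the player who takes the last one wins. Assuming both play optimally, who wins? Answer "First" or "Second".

Second

Compute winning (W) and losing (L) positions by backward induction:
i:   0  1  2  3  4  5  6  7  8  9 10 11 12 13 14 15 16 17 18 19 20 21 22 23 24 25 26 27 28 29 30 31 32
     L  W  L  W  L  W  W  L  W  L  W  L  W  W  L  W  L  W  L  W  W  L  W  L  W  L  W  W  L  W  L  W  L
Position 32 is L, so the second player wins.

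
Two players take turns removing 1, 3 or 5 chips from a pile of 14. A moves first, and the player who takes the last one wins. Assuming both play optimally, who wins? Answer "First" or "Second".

Second

Positions where the player to move wins (W) vs loses (L):
i:   0  1  2  3  4  5  6  7  8  9 10 11 12 13 14
     L  W  L  W  L  W  L  W  L  W  L  W  L  W  L
Position 14 is L, so the second player wins.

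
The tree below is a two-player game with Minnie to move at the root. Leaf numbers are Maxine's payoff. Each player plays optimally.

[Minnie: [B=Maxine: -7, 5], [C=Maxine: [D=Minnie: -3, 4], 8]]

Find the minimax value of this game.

5

B (Maxine): max(-7, 5) = 5
D (Minnie): min(-3, 4) = -3
C (Maxine): max(-3, 8) = 8
Root (Minnie): min(5, 8) = 5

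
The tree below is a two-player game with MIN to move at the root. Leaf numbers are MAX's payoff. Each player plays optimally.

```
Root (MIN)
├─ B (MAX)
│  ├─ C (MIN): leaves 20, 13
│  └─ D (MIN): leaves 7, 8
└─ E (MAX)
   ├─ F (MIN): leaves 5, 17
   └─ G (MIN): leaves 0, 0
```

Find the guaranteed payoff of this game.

5

C (MIN): min(20, 13) = 13
D (MIN): min(7, 8) = 7
B (MAX): max(13, 7) = 13
F (MIN): min(5, 17) = 5
G (MIN): min(0, 0) = 0
E (MAX): max(5, 0) = 5
Root (MIN): min(13, 5) = 5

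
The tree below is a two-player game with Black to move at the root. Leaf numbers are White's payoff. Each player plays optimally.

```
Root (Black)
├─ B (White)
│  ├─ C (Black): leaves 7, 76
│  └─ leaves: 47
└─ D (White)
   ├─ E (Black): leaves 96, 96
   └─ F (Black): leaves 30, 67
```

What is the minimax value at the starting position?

47

C (Black): min(7, 76) = 7
B (White): max(7, 47) = 47
E (Black): min(96, 96) = 96
F (Black): min(30, 67) = 30
D (White): max(96, 30) = 96
Root (Black): min(47, 96) = 47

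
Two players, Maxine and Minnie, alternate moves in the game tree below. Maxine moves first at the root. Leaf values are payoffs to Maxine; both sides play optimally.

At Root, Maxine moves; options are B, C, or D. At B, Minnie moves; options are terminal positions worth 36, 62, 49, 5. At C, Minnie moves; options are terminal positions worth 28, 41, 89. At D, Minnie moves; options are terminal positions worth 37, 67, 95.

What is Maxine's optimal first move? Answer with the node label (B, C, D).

D

B (Minnie): min(36, 62, 49, 5) = 5
C (Minnie): min(28, 41, 89) = 28
D (Minnie): min(37, 67, 95) = 37
Root (Maxine): max(5, 28, 37) = 37
Maxine picks the child with the highest value: D (value 37).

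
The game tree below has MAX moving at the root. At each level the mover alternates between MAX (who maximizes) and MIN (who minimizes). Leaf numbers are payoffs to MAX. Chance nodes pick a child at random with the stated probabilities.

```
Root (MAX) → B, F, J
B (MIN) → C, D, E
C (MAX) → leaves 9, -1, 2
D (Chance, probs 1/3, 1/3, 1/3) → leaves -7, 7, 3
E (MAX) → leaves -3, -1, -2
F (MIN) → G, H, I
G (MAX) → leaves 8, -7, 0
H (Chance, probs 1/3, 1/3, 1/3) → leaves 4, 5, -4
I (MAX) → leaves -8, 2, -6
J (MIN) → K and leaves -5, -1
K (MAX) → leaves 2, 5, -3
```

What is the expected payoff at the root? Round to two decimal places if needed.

1.67

C (MAX): max(9, -1, 2) = 9
D (Chance): 1/3·-7 + 1/3·7 + 1/3·3 = 1
E (MAX): max(-3, -1, -2) = -1
B (MIN): min(9, 1, -1) = -1
G (MAX): max(8, -7, 0) = 8
H (Chance): 1/3·4 + 1/3·5 + 1/3·-4 = 1.67
I (MAX): max(-8, 2, -6) = 2
F (MIN): min(8, 1.67, 2) = 1.67
K (MAX): max(2, 5, -3) = 5
J (MIN): min(5, -5, -1) = -5
Root (MAX): max(-1, 1.67, -5) = 1.67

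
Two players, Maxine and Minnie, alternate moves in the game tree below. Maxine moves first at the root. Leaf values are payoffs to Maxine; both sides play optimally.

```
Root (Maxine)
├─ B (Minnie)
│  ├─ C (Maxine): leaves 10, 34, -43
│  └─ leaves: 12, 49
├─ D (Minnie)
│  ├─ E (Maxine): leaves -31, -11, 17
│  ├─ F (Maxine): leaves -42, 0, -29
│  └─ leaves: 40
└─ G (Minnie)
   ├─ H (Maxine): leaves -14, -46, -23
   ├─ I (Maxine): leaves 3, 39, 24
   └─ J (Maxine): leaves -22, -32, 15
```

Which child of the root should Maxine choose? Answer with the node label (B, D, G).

B

C (Maxine): max(10, 34, -43) = 34
B (Minnie): min(34, 12, 49) = 12
E (Maxine): max(-31, -11, 17) = 17
F (Maxine): max(-42, 0, -29) = 0
D (Minnie): min(17, 0, 40) = 0
H (Maxine): max(-14, -46, -23) = -14
I (Maxine): max(3, 39, 24) = 39
J (Maxine): max(-22, -32, 15) = 15
G (Minnie): min(-14, 39, 15) = -14
Root (Maxine): max(12, 0, -14) = 12
Maxine picks the child with the highest value: B (value 12).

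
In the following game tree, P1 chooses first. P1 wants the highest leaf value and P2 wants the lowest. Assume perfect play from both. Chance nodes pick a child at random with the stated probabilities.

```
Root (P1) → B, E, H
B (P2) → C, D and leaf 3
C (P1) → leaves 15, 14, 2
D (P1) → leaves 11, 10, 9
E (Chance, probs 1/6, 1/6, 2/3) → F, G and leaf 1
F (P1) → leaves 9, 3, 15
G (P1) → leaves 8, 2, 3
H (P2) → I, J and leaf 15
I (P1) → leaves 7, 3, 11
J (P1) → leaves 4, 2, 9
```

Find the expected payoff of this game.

9

C (P1): max(15, 14, 2) = 15
D (P1): max(11, 10, 9) = 11
B (P2): min(15, 11, 3) = 3
F (P1): max(9, 3, 15) = 15
G (P1): max(8, 2, 3) = 8
E (Chance): 1/6·15 + 1/6·8 + 2/3·1 = 4.5
I (P1): max(7, 3, 11) = 11
J (P1): max(4, 2, 9) = 9
H (P2): min(11, 9, 15) = 9
Root (P1): max(3, 4.5, 9) = 9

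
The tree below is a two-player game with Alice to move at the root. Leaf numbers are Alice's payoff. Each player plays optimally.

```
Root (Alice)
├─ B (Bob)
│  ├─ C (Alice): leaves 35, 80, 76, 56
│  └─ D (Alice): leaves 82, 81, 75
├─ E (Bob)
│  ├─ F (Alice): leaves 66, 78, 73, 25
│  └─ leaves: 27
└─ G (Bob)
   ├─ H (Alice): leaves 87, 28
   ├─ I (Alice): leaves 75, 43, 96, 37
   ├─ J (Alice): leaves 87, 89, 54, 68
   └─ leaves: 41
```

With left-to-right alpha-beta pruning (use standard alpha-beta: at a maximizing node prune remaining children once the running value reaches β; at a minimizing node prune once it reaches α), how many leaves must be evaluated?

16

C [α=-∞,β=+∞]: v=80
D [α=-∞,β=80]: v=82 after child 1 ≥ β → β-cutoff, skip 2
B [α=-∞,β=+∞]: v=80
F [α=80,β=+∞]: v=78
E [α=80,β=+∞]: v=78 after child 1 ≤ α → α-cutoff, skip 1
H [α=80,β=+∞]: v=87
I [α=80,β=87]: v=96 after child 3 ≥ β → β-cutoff, skip 1
J [α=80,β=87]: v=87 after child 1 ≥ β → β-cutoff, skip 3
G [α=80,β=+∞]: v=41
Root [α=-∞,β=+∞]: v=80
Leaves evaluated: 16 of 23.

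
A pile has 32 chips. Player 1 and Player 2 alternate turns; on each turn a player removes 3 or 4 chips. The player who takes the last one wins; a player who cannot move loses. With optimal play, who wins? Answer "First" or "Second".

First

i:   0  1  2  3  4  5  6  7  8  9 10 11 12 13 14 15 16 17 18 19 20 21 22 23 24 25 26 27 28 29 30 31 32
     L  L  L  W  W  W  W  L  L  L  W  W  W  W  L  L  L  W  W  W  W  L  L  L  W  W  W  W  L  L  L  W  W
Position 32 is W, so the first player wins.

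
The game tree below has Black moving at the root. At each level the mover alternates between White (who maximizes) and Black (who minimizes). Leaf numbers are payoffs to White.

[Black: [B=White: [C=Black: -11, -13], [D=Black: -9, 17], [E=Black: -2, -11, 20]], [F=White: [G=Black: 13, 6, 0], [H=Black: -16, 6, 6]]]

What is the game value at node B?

-9

C: min(-11, -13) = -13
D: min(-9, 17) = -9
E: min(-2, -11, 20) = -11
B: max(-13, -9, -11) = -9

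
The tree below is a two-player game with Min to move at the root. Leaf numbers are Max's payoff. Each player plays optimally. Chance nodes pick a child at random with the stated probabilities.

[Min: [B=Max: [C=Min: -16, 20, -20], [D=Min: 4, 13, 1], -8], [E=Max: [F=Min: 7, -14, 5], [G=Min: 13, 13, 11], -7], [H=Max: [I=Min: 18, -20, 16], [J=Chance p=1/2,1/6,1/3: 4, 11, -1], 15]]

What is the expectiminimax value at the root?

C (Min): min(-16, 20, -20) = -20
D (Min): min(4, 13, 1) = 1
B (Max): max(-20, 1, -8) = 1
F (Min): min(7, -14, 5) = -14
G (Min): min(13, 13, 11) = 11
E (Max): max(-14, 11, -7) = 11
I (Min): min(18, -20, 16) = -20
J (Chance): 1/2·4 + 1/6·11 + 1/3·-1 = 3.5
H (Max): max(-20, 3.5, 15) = 15
Root (Min): min(1, 11, 15) = 1

1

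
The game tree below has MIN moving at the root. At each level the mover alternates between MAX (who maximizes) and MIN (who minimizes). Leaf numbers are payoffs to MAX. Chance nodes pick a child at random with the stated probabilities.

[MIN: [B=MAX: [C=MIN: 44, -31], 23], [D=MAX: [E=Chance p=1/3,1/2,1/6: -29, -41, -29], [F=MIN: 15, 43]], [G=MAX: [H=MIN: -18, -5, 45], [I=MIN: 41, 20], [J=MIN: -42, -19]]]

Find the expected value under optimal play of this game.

15

C (MIN): min(44, -31) = -31
B (MAX): max(-31, 23) = 23
E (Chance): 1/3·-29 + 1/2·-41 + 1/6·-29 = -35
F (MIN): min(15, 43) = 15
D (MAX): max(-35, 15) = 15
H (MIN): min(-18, -5, 45) = -18
I (MIN): min(41, 20) = 20
J (MIN): min(-42, -19) = -42
G (MAX): max(-18, 20, -42) = 20
Root (MIN): min(23, 15, 20) = 15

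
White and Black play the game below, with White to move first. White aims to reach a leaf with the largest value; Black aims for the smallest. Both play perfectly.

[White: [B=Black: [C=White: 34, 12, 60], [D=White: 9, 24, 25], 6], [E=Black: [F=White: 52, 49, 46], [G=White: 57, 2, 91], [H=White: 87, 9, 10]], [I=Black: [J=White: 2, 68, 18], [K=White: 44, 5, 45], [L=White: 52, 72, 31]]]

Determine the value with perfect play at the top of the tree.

C (White): max(34, 12, 60) = 60
D (White): max(9, 24, 25) = 25
B (Black): min(60, 25, 6) = 6
F (White): max(52, 49, 46) = 52
G (White): max(57, 2, 91) = 91
H (White): max(87, 9, 10) = 87
E (Black): min(52, 91, 87) = 52
J (White): max(2, 68, 18) = 68
K (White): max(44, 5, 45) = 45
L (White): max(52, 72, 31) = 72
I (Black): min(68, 45, 72) = 45
Root (White): max(6, 52, 45) = 52

52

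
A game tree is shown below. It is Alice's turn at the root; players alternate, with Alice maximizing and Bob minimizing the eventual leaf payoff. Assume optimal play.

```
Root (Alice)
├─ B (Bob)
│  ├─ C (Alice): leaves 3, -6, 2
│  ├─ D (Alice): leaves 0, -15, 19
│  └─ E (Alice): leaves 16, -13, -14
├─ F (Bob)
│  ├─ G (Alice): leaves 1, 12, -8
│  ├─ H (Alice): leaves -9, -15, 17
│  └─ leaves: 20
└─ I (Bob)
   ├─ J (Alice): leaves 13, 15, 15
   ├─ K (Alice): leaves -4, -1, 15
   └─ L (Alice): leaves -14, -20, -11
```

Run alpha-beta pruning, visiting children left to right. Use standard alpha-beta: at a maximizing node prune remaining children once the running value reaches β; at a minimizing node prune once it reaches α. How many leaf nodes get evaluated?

C [α=-∞,β=+∞]: v=3
D [α=-∞,β=3]: v=19
E [α=-∞,β=3]: v=16 after child 1 ≥ β → β-cutoff, skip 2
B [α=-∞,β=+∞]: v=3
G [α=3,β=+∞]: v=12
H [α=3,β=12]: v=17
F [α=3,β=+∞]: v=12
J [α=12,β=+∞]: v=15
K [α=12,β=15]: v=15
L [α=12,β=15]: v=-11
I [α=12,β=+∞]: v=-11
Root [α=-∞,β=+∞]: v=12
Leaves evaluated: 23 of 25.

23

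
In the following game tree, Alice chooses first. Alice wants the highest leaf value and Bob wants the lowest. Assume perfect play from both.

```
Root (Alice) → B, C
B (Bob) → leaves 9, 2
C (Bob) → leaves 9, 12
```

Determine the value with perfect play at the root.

9

B (Bob): min(9, 2) = 2
C (Bob): min(9, 12) = 9
Root (Alice): max(2, 9) = 9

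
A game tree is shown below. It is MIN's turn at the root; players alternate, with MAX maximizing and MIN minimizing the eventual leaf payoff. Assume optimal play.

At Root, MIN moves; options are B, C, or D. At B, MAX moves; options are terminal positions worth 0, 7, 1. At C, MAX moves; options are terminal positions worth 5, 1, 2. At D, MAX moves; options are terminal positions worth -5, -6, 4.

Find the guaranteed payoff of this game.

B (MAX): max(0, 7, 1) = 7
C (MAX): max(5, 1, 2) = 5
D (MAX): max(-5, -6, 4) = 4
Root (MIN): min(7, 5, 4) = 4

4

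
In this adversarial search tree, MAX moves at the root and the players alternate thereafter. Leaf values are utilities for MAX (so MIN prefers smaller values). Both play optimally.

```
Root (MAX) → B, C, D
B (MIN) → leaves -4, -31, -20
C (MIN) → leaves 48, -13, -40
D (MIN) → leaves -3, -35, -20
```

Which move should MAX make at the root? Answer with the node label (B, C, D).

B

B (MIN): min(-4, -31, -20) = -31
C (MIN): min(48, -13, -40) = -40
D (MIN): min(-3, -35, -20) = -35
Root (MAX): max(-31, -40, -35) = -31
MAX picks the child with the highest value: B (value -31).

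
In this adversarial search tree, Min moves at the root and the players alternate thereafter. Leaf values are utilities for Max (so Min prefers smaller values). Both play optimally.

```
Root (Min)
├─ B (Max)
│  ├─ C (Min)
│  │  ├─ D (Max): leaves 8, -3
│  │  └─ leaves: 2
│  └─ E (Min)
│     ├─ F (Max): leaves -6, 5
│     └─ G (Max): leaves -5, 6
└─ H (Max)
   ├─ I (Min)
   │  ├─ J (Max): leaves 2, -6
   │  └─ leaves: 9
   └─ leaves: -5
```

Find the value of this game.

D (Max): max(8, -3) = 8
C (Min): min(8, 2) = 2
F (Max): max(-6, 5) = 5
G (Max): max(-5, 6) = 6
E (Min): min(5, 6) = 5
B (Max): max(2, 5) = 5
J (Max): max(2, -6) = 2
I (Min): min(2, 9) = 2
H (Max): max(2, -5) = 2
Root (Min): min(5, 2) = 2

2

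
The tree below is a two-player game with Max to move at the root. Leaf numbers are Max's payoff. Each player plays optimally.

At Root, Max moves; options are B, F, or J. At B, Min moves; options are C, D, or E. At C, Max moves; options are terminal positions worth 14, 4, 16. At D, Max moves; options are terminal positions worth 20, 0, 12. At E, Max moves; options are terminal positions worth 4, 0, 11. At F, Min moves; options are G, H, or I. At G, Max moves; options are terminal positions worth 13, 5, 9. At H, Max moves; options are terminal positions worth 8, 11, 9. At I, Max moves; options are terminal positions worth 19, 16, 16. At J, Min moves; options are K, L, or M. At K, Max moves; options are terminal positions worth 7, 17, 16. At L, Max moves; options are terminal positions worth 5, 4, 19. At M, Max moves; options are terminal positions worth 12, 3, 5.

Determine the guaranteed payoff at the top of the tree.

C (Max): max(14, 4, 16) = 16
D (Max): max(20, 0, 12) = 20
E (Max): max(4, 0, 11) = 11
B (Min): min(16, 20, 11) = 11
G (Max): max(13, 5, 9) = 13
H (Max): max(8, 11, 9) = 11
I (Max): max(19, 16, 16) = 19
F (Min): min(13, 11, 19) = 11
K (Max): max(7, 17, 16) = 17
L (Max): max(5, 4, 19) = 19
M (Max): max(12, 3, 5) = 12
J (Min): min(17, 19, 12) = 12
Root (Max): max(11, 11, 12) = 12

12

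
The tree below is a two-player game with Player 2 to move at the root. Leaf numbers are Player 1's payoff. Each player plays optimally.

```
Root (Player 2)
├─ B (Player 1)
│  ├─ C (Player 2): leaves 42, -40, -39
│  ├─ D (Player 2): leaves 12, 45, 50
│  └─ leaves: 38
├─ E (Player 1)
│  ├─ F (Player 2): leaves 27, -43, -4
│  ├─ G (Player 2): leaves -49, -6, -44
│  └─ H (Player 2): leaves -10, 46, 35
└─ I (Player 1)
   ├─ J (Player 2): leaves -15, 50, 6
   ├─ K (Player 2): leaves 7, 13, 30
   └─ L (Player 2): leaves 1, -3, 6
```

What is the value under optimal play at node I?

7

J: min(-15, 50, 6) = -15
K: min(7, 13, 30) = 7
L: min(1, -3, 6) = -3
I: max(-15, 7, -3) = 7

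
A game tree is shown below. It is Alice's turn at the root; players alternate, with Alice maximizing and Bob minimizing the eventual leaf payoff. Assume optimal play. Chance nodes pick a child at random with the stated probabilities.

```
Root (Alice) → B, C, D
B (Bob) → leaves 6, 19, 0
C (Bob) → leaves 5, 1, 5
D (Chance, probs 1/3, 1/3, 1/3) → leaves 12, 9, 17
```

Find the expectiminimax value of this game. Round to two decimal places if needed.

12.67

B (Bob): min(6, 19, 0) = 0
C (Bob): min(5, 1, 5) = 1
D (Chance): 1/3·12 + 1/3·9 + 1/3·17 = 12.67
Root (Alice): max(0, 1, 12.67) = 12.67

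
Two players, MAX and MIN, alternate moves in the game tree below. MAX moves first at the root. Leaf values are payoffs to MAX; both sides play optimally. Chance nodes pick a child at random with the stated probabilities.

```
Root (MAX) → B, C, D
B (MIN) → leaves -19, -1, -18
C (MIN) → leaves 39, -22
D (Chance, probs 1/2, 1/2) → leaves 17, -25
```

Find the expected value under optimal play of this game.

-4

B (MIN): min(-19, -1, -18) = -19
C (MIN): min(39, -22) = -22
D (Chance): 1/2·17 + 1/2·-25 = -4
Root (MAX): max(-19, -22, -4) = -4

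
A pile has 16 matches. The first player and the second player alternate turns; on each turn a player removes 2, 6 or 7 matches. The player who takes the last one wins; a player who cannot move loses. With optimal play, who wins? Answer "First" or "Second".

First

W/L table (W = player to move can force a win):
i:   0  1  2  3  4  5  6  7  8  9 10 11 12 13 14 15 16
     L  L  W  W  L  L  W  W  W  L  W  W  W  L  L  W  W
Position 16 is W, so the first player wins.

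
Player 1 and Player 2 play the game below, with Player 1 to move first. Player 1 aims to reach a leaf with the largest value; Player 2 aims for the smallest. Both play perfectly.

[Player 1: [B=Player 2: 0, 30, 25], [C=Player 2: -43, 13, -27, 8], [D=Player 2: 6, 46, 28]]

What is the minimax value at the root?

B (Player 2): min(0, 30, 25) = 0
C (Player 2): min(-43, 13, -27, 8) = -43
D (Player 2): min(6, 46, 28) = 6
Root (Player 1): max(0, -43, 6) = 6

6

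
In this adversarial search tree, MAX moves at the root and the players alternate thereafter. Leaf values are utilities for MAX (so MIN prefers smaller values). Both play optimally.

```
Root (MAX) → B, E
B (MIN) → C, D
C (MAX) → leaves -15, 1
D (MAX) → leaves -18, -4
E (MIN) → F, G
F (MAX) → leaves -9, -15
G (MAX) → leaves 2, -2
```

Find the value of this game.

C (MAX): max(-15, 1) = 1
D (MAX): max(-18, -4) = -4
B (MIN): min(1, -4) = -4
F (MAX): max(-9, -15) = -9
G (MAX): max(2, -2) = 2
E (MIN): min(-9, 2) = -9
Root (MAX): max(-4, -9) = -4

-4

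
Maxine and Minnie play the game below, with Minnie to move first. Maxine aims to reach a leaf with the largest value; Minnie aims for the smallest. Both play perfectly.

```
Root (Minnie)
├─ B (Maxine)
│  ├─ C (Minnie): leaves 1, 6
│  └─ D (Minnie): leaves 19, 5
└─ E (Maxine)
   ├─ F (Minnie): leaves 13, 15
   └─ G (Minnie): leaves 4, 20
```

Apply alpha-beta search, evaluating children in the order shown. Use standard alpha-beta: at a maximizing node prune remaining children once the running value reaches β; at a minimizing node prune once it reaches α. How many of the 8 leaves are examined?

C [α=-∞,β=+∞]: v=1
D [α=1,β=+∞]: v=5
B [α=-∞,β=+∞]: v=5
F [α=-∞,β=5]: v=13
E [α=-∞,β=5]: v=13 after child 1 ≥ β → β-cutoff, skip 1
Root [α=-∞,β=+∞]: v=5
Leaves evaluated: 6 of 8.

6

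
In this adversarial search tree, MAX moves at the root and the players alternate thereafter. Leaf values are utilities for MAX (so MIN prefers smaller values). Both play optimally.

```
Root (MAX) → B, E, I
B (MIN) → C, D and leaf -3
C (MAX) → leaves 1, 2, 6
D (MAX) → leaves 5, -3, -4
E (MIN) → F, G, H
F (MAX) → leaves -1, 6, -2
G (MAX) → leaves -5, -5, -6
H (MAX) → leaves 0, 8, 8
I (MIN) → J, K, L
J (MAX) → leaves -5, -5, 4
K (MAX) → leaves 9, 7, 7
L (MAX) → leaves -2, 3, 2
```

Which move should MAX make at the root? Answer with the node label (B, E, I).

C (MAX): max(1, 2, 6) = 6
D (MAX): max(5, -3, -4) = 5
B (MIN): min(6, 5, -3) = -3
F (MAX): max(-1, 6, -2) = 6
G (MAX): max(-5, -5, -6) = -5
H (MAX): max(0, 8, 8) = 8
E (MIN): min(6, -5, 8) = -5
J (MAX): max(-5, -5, 4) = 4
K (MAX): max(9, 7, 7) = 9
L (MAX): max(-2, 3, 2) = 3
I (MIN): min(4, 9, 3) = 3
Root (MAX): max(-3, -5, 3) = 3
MAX picks the child with the highest value: I (value 3).

I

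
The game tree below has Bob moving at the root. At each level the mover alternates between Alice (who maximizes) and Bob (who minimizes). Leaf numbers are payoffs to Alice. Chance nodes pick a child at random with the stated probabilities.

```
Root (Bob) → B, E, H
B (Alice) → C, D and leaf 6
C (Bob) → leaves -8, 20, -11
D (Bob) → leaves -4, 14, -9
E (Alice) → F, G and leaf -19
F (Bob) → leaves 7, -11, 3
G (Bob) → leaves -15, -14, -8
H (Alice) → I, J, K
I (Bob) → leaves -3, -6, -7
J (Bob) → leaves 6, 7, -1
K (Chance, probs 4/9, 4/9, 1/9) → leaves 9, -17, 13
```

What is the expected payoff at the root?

C (Bob): min(-8, 20, -11) = -11
D (Bob): min(-4, 14, -9) = -9
B (Alice): max(-11, -9, 6) = 6
F (Bob): min(7, -11, 3) = -11
G (Bob): min(-15, -14, -8) = -15
E (Alice): max(-11, -15, -19) = -11
I (Bob): min(-3, -6, -7) = -7
J (Bob): min(6, 7, -1) = -1
K (Chance): 4/9·9 + 4/9·-17 + 1/9·13 = -2.11
H (Alice): max(-7, -1, -2.11) = -1
Root (Bob): min(6, -11, -1) = -11

-11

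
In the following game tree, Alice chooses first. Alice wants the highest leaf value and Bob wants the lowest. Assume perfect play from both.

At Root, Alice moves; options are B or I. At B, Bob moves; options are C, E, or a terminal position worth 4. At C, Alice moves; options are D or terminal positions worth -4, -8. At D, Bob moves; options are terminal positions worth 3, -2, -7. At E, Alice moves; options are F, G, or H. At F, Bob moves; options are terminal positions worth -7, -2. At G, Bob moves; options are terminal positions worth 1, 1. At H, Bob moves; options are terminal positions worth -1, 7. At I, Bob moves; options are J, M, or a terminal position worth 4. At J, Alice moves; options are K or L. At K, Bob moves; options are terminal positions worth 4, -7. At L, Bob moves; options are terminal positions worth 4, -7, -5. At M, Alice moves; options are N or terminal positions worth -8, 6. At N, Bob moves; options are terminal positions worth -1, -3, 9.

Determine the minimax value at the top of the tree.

-4

D (Bob): min(3, -2, -7) = -7
C (Alice): max(-7, -4, -8) = -4
F (Bob): min(-7, -2) = -7
G (Bob): min(1, 1) = 1
H (Bob): min(-1, 7) = -1
E (Alice): max(-7, 1, -1) = 1
B (Bob): min(-4, 1, 4) = -4
K (Bob): min(4, -7) = -7
L (Bob): min(4, -7, -5) = -7
J (Alice): max(-7, -7) = -7
N (Bob): min(-1, -3, 9) = -3
M (Alice): max(-3, -8, 6) = 6
I (Bob): min(-7, 6, 4) = -7
Root (Alice): max(-4, -7) = -4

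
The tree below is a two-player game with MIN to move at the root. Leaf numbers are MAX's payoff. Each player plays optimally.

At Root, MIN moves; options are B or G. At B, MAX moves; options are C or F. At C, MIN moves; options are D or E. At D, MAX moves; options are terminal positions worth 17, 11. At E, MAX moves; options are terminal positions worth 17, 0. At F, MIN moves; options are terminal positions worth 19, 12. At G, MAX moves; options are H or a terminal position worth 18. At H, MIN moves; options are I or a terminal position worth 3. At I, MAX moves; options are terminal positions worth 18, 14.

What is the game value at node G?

I: max(18, 14) = 18
H: min(18, 3) = 3
G: max(3, 18) = 18

18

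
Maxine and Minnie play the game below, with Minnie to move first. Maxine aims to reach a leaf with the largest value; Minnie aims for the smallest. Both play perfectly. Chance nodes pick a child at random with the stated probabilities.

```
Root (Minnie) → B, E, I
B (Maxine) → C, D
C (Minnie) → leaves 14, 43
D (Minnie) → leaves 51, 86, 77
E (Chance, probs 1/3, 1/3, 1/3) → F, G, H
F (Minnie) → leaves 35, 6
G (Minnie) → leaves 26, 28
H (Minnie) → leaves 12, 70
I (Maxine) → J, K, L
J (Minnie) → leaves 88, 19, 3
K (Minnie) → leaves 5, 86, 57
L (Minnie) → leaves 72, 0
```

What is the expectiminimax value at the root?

5

C (Minnie): min(14, 43) = 14
D (Minnie): min(51, 86, 77) = 51
B (Maxine): max(14, 51) = 51
F (Minnie): min(35, 6) = 6
G (Minnie): min(26, 28) = 26
H (Minnie): min(12, 70) = 12
E (Chance): 1/3·6 + 1/3·26 + 1/3·12 = 14.67
J (Minnie): min(88, 19, 3) = 3
K (Minnie): min(5, 86, 57) = 5
L (Minnie): min(72, 0) = 0
I (Maxine): max(3, 5, 0) = 5
Root (Minnie): min(51, 14.67, 5) = 5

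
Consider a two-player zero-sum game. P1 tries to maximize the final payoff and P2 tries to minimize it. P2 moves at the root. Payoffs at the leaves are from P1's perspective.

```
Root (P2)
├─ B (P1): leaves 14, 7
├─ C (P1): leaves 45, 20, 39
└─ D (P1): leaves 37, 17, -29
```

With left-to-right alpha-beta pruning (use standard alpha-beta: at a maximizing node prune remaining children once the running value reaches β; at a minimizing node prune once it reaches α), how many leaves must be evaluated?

B [α=-∞,β=+∞]: v=14
C [α=-∞,β=14]: v=45 after child 1 ≥ β → β-cutoff, skip 2
D [α=-∞,β=14]: v=37 after child 1 ≥ β → β-cutoff, skip 2
Root [α=-∞,β=+∞]: v=14
Leaves evaluated: 4 of 8.

4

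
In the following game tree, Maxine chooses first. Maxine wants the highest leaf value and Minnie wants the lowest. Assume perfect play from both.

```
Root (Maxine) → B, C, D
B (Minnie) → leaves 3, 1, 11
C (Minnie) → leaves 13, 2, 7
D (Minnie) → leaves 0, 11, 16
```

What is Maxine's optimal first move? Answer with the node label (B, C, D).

C

B (Minnie): min(3, 1, 11) = 1
C (Minnie): min(13, 2, 7) = 2
D (Minnie): min(0, 11, 16) = 0
Root (Maxine): max(1, 2, 0) = 2
Maxine picks the child with the highest value: C (value 2).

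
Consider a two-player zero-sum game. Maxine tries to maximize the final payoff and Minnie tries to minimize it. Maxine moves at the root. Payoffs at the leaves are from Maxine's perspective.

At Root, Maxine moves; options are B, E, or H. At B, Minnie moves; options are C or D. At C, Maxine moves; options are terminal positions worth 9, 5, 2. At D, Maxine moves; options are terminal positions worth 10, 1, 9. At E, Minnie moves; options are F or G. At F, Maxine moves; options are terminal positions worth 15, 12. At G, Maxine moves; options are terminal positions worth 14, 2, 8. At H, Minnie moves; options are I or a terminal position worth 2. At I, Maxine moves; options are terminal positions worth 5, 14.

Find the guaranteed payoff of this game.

C (Maxine): max(9, 5, 2) = 9
D (Maxine): max(10, 1, 9) = 10
B (Minnie): min(9, 10) = 9
F (Maxine): max(15, 12) = 15
G (Maxine): max(14, 2, 8) = 14
E (Minnie): min(15, 14) = 14
I (Maxine): max(5, 14) = 14
H (Minnie): min(14, 2) = 2
Root (Maxine): max(9, 14, 2) = 14

14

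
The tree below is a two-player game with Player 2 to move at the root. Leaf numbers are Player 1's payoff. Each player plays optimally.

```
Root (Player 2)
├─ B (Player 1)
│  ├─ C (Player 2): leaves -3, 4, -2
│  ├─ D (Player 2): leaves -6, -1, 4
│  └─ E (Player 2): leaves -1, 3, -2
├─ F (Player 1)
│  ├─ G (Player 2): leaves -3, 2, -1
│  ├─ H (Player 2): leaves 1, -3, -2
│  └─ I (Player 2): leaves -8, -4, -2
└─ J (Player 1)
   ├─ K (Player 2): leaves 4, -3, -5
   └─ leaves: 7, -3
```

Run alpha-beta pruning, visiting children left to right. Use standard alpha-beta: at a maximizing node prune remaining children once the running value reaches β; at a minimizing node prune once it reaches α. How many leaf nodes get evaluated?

C [α=-∞,β=+∞]: v=-3
D [α=-3,β=+∞]: v=-6 after child 1 ≤ α → α-cutoff, skip 2
E [α=-3,β=+∞]: v=-2
B [α=-∞,β=+∞]: v=-2
G [α=-∞,β=-2]: v=-3
H [α=-3,β=-2]: v=-3 after child 2 ≤ α → α-cutoff, skip 1
I [α=-3,β=-2]: v=-8 after child 1 ≤ α → α-cutoff, skip 2
F [α=-∞,β=-2]: v=-3
K [α=-∞,β=-3]: v=-5
J [α=-∞,β=-3]: v=7 after child 2 ≥ β → β-cutoff, skip 1
Root [α=-∞,β=+∞]: v=-3
Leaves evaluated: 17 of 23.

17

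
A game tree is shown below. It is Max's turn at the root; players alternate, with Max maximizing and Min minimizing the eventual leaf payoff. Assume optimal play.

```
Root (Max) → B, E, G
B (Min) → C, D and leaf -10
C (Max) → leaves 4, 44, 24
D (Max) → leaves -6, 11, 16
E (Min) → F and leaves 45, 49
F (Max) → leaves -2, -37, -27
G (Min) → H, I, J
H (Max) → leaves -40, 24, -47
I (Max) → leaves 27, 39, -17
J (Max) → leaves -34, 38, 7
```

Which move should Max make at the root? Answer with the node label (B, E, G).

G

C (Max): max(4, 44, 24) = 44
D (Max): max(-6, 11, 16) = 16
B (Min): min(44, 16, -10) = -10
F (Max): max(-2, -37, -27) = -2
E (Min): min(-2, 45, 49) = -2
H (Max): max(-40, 24, -47) = 24
I (Max): max(27, 39, -17) = 39
J (Max): max(-34, 38, 7) = 38
G (Min): min(24, 39, 38) = 24
Root (Max): max(-10, -2, 24) = 24
Max picks the child with the highest value: G (value 24).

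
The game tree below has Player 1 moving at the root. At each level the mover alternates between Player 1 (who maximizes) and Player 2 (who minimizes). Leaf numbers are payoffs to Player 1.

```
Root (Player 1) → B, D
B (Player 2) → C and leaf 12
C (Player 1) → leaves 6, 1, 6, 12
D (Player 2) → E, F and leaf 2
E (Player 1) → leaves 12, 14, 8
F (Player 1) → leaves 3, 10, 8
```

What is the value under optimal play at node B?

12

C: max(6, 1, 6, 12) = 12
B: min(12, 12) = 12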